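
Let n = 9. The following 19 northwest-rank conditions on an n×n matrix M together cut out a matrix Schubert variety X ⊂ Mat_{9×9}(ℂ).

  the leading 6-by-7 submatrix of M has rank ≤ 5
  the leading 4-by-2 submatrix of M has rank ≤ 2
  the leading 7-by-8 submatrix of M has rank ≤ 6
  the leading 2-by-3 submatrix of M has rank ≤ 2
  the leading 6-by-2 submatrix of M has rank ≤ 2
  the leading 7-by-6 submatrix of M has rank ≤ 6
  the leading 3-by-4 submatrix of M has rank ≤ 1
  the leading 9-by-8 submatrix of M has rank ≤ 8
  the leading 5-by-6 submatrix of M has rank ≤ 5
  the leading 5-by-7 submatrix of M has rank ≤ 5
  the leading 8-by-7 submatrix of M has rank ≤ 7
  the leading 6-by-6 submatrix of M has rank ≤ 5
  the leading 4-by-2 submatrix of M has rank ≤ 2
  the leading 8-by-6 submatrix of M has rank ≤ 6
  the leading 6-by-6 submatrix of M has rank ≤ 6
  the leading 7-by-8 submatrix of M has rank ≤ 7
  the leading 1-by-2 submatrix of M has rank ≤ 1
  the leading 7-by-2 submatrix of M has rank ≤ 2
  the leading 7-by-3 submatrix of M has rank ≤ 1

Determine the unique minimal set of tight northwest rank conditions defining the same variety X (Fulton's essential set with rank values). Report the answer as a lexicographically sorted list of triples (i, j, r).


The tightest implied rank at each (i,j), from the 19 conditions:

  1, 1, 1, 1, 1, 1, 1, 1, 1
  1, 1, 1, 1, 2, 2, 2, 2, 2
  1, 1, 1, 1, 2, 3, 3, 3, 3
  1, 1, 1, 2, 3, 4, 4, 4, 4
  1, 1, 1, 2, 3, 4, 5, 5, 5
  1, 1, 1, 2, 3, 4, 5, 6, 6
  1, 1, 1, 2, 3, 4, 5, 6, 7
  1, 2, 2, 3, 4, 5, 6, 7, 8
  1, 2, 3, 4, 5, 6, 7, 8, 9

second differences of R give the permutation w = (1, 5, 6, 4, 7, 8, 9, 2, 3).

D(w) has 14 cells with 2 SE-corners; essential set:

[(3, 4, 1), (7, 3, 1)]


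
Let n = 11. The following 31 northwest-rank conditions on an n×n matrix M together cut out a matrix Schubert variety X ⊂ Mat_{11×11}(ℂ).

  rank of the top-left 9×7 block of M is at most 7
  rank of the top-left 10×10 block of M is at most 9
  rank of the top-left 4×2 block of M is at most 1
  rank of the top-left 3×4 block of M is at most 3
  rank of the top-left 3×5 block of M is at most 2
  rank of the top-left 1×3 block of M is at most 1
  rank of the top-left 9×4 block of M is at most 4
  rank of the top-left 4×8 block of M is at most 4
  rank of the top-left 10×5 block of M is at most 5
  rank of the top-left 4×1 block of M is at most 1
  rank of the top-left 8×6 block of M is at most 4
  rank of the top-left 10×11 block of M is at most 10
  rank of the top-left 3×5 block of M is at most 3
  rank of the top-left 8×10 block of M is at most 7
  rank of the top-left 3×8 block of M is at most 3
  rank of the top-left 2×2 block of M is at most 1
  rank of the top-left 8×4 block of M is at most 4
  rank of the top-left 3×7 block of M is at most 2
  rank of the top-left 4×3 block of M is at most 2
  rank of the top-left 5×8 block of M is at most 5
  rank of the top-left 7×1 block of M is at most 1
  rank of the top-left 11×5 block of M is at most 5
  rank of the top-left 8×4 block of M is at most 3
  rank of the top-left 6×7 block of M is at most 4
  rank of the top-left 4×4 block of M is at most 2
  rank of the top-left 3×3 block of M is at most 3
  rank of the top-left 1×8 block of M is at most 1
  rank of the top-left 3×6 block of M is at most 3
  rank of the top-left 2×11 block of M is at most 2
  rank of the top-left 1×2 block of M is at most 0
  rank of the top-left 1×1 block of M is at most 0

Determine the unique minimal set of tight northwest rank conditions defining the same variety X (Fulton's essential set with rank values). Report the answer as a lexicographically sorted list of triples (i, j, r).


Propagating the 31 rank bounds to every northwest block:

  row 1: 0  0  1  1  1  1  1  1  1  1  1
  row 2: 1  1  2  2  2  2  2  2  2  2  2
  row 3: 1  1  2  2  2  2  2  3  3  3  3
  row 4: 1  1  2  2  3  3  3  4  4  4  4
  row 5: 1  2  3  3  4  4  4  5  5  5  5
  row 6: 1  2  3  3  4  4  4  5  6  6  6
  row 7: 1  2  3  3  4  4  5  6  7  7  7
  row 8: 1  2  3  3  4  4  5  6  7  7  8
  row 9: 1  2  3  4  5  5  6  7  8  8  9
  row 10: 1  2  3  4  5  6  7  8  9  9  10
  row 11: 1  2  3  4  5  6  7  8  9  10  11

reading off 1-entries of Δ²R: w = (3, 1, 8, 5, 2, 9, 7, 11, 4, 6, 10).

D(w) has 17 cells with 8 SE-corners; essential set:

[(1, 2, 0), (3, 7, 2), (4, 2, 1), (4, 4, 2), (6, 7, 4), (8, 4, 3), (8, 6, 4), (8, 10, 7)]


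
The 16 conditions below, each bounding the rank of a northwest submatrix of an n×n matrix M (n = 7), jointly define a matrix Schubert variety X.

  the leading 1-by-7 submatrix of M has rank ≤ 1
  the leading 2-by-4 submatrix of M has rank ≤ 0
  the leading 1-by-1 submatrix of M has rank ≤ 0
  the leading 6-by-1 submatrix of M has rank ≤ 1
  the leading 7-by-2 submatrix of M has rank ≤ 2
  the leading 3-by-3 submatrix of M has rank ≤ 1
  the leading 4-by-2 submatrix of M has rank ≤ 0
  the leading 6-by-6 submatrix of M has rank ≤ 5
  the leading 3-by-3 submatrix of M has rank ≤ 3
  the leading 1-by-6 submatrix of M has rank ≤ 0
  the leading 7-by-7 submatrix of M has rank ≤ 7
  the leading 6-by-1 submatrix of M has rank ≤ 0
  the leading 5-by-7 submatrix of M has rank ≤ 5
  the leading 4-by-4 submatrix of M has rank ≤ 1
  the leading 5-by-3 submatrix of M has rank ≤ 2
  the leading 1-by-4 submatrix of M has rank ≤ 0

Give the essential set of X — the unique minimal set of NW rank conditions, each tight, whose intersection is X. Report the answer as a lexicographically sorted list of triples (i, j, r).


Recovering R(i,j) via the rank-extension bound from the 16 conditions:

  R[1]: 0  0  0  0  0  0  1
  R[2]: 0  0  0  0  1  1  2
  R[3]: 0  0  1  1  2  2  3
  R[4]: 0  0  1  1  2  3  4
  R[5]: 0  1  2  2  3  4  5
  R[6]: 0  1  2  3  4  5  6
  R[7]: 1  2  3  4  5  6  7

so w = (7, 5, 3, 6, 2, 4, 1).

Rothe diagram D(w) (17 cells), 5 SE-corners (essential conditions):

[(1, 6, 0), (2, 4, 0), (4, 2, 0), (4, 4, 1), (6, 1, 0)]


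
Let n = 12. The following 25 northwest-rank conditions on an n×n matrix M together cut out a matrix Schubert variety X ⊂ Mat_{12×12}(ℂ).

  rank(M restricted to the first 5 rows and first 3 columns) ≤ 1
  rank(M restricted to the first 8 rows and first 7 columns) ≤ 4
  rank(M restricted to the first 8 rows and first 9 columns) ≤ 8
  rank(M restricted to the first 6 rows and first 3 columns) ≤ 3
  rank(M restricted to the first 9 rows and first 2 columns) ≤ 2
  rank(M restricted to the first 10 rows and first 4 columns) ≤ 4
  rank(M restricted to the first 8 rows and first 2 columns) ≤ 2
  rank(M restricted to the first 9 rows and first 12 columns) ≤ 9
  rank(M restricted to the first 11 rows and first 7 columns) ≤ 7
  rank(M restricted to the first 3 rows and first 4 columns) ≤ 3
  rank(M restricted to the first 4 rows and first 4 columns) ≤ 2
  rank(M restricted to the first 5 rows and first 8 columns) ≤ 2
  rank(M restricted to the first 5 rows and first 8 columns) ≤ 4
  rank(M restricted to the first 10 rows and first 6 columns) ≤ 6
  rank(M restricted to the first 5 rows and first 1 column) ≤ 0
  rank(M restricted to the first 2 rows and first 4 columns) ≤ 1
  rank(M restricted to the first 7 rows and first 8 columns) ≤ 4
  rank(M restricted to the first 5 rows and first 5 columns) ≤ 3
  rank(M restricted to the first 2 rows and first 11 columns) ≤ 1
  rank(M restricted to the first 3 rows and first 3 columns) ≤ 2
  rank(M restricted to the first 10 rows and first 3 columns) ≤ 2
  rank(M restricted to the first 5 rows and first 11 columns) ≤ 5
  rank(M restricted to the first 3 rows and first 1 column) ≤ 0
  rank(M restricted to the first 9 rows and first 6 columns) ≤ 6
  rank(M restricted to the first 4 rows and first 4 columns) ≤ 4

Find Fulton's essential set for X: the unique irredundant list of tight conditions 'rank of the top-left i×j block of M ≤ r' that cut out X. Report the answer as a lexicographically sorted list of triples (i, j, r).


Recovering R(i,j) via the rank-extension bound from the 25 conditions:

  R[1]: 0, 1, 1, 1, 1, 1, 1, 1, 1, 1, 1, 1
  R[2]: 0, 1, 1, 1, 1, 1, 1, 1, 1, 1, 1, 2
  R[3]: 0, 1, 1, 2, 2, 2, 2, 2, 2, 2, 2, 3
  R[4]: 0, 1, 1, 2, 2, 2, 2, 2, 3, 3, 3, 4
  R[5]: 0, 1, 1, 2, 2, 2, 2, 2, 3, 4, 4, 5
  R[6]: 1, 2, 2, 3, 3, 3, 3, 3, 4, 5, 5, 6
  R[7]: 1, 2, 2, 3, 4, 4, 4, 4, 5, 6, 6, 7
  R[8]: 1, 2, 2, 3, 4, 4, 4, 5, 6, 7, 7, 8
  R[9]: 1, 2, 2, 3, 4, 5, 5, 6, 7, 8, 8, 9
  R[10]: 1, 2, 2, 3, 4, 5, 6, 7, 8, 9, 9, 10
  R[11]: 1, 2, 3, 4, 5, 6, 7, 8, 9, 10, 10, 11
  R[12]: 1, 2, 3, 4, 5, 6, 7, 8, 9, 10, 11, 12

hence w(1..12) = (2, 12, 4, 9, 10, 1, 5, 8, 6, 7, 3, 11).

Rothe diagram D(w) (31 cells), 6 SE-corners (essential conditions):

[(2, 11, 1), (5, 1, 0), (5, 3, 1), (5, 8, 2), (8, 7, 4), (10, 3, 2)]


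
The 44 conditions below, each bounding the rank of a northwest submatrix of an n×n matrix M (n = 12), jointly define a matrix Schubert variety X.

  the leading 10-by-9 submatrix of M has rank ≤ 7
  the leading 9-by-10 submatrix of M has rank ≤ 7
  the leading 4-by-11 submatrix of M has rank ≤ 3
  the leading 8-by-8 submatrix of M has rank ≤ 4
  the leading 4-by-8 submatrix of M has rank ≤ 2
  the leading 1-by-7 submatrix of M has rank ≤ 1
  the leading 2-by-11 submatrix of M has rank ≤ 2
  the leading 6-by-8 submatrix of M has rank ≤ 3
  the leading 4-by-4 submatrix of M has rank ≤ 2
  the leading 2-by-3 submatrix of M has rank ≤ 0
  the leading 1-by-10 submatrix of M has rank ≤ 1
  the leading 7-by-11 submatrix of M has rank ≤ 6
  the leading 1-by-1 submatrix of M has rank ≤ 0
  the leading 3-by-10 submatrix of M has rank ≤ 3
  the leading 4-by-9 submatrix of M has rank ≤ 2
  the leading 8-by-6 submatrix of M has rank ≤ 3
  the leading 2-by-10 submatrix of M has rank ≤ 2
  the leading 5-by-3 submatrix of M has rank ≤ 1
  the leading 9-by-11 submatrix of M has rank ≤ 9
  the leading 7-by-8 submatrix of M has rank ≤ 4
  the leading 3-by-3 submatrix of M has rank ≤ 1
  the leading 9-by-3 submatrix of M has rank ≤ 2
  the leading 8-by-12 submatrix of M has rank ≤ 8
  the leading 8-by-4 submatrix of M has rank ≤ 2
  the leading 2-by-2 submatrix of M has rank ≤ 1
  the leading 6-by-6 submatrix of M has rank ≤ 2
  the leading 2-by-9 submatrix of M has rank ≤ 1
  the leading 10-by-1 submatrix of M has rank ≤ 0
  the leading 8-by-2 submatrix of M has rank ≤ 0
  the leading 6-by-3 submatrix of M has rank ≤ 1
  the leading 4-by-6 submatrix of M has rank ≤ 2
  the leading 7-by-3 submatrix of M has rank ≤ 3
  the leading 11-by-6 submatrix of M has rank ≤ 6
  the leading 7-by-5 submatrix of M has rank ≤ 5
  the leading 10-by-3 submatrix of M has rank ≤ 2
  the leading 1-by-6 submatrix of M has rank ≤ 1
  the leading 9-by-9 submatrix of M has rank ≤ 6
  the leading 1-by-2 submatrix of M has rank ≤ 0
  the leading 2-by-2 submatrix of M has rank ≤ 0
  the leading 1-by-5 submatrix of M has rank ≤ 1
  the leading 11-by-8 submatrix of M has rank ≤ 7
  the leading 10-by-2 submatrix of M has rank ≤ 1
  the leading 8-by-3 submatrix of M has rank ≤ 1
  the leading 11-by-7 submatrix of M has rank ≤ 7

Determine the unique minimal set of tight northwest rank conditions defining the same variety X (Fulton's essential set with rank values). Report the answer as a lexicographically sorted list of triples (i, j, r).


Propagating the 44 rank bounds to every northwest block:

  R[1]: 0  0  0  1  1  1  1  1  1  1  1  1
  R[2]: 0  0  0  1  1  1  1  1  1  2  2  2
  R[3]: 0  0  1  2  2  2  2  2  2  3  3  3
  R[4]: 0  0  1  2  2  2  2  2  2  3  3  4
  R[5]: 0  0  1  2  2  2  3  3  3  4  4  5
  R[6]: 0  0  1  2  2  2  3  3  4  5  5  6
  R[7]: 0  0  1  2  3  3  4  4  5  6  6  7
  R[8]: 0  0  1  2  3  3  4  4  5  6  7  8
  R[9]: 0  1  2  3  4  4  5  5  6  7  8  9
  R[10]: 0  1  2  3  4  5  6  6  7  8  9  10
  R[11]: 1  2  3  4  5  6  7  7  8  9  10  11
  R[12]: 1  2  3  4  5  6  7  8  9  10  11  12

so w = (4, 10, 3, 12, 7, 9, 5, 11, 2, 6, 1, 8).

|D(w)|=38, |Ess(w)|=10:

[(2, 3, 0), (2, 9, 1), (4, 9, 2), (4, 11, 3), (6, 6, 2), (6, 8, 3), (8, 2, 0), (8, 6, 3), (8, 8, 4), (10, 1, 0)]


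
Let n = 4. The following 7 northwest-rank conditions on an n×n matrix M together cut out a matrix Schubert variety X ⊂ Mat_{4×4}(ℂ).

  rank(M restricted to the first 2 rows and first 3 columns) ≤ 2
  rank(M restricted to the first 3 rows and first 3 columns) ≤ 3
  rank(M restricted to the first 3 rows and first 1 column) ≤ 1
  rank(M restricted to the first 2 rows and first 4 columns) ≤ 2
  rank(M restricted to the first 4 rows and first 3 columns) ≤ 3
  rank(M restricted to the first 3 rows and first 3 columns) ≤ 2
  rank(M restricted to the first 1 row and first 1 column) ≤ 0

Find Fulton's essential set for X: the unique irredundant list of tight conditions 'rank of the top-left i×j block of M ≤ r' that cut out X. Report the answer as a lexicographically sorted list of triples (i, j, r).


Rank table r_w(4×4) implied by the 7 constraints:

  0  1  1  1
  1  2  2  2
  1  2  2  3
  1  2  3  4

reading off 1-entries of Δ²R: w = (2, 1, 4, 3).

2 SE-corners of the 2-cell Rothe diagram give Ess(w):

[(1, 1, 0), (3, 3, 2)]


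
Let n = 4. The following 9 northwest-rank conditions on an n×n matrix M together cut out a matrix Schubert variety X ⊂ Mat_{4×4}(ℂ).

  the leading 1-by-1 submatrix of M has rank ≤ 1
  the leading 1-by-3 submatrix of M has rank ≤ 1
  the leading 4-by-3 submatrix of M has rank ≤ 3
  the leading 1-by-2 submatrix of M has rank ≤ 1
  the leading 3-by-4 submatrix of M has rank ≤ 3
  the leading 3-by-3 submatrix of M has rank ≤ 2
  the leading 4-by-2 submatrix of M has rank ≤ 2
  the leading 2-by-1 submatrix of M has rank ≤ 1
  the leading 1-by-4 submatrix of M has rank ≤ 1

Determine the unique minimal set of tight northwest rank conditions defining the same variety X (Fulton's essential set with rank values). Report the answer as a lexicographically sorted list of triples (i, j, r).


Computing R[i][j] = min implied NW-rank bound (n=4, 9 conditions):

  R[1]: 1 1 1 1
  R[2]: 1 2 2 2
  R[3]: 1 2 2 3
  R[4]: 1 2 3 4

hence w(1..4) = (1, 2, 4, 3).

D(w) has 1 cell with 1 SE-corner; essential set:

[(3, 3, 2)]


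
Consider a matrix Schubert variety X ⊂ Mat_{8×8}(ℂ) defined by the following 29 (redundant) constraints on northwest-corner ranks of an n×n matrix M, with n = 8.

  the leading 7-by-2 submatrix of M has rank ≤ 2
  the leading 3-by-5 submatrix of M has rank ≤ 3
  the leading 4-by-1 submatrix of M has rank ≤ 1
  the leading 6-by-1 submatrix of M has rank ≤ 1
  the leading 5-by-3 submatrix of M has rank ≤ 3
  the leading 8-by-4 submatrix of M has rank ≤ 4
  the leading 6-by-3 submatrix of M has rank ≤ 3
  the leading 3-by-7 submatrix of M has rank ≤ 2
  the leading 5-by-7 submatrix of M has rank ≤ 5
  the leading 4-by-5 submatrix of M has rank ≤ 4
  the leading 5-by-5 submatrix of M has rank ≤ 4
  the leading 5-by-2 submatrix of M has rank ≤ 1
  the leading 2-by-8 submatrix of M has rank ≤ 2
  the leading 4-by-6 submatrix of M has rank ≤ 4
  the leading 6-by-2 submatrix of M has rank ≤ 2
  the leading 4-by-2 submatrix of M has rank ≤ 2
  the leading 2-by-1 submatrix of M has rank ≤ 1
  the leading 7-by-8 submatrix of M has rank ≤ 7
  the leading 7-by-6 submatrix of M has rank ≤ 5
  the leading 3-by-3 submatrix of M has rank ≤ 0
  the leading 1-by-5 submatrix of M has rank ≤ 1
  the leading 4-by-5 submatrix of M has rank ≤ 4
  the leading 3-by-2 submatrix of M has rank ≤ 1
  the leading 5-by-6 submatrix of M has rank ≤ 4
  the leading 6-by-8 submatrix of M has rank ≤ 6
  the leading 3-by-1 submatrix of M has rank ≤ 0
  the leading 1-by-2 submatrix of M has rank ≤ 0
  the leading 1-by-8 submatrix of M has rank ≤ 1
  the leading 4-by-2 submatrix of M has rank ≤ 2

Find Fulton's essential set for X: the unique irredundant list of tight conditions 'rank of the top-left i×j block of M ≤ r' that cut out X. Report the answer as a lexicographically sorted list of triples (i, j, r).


Reconstructing r_w from the 29 given conditions:

  row 1: 0  0  0  1  1  1  1  1
  row 2: 0  0  0  1  2  2  2  2
  row 3: 0  0  0  1  2  2  2  3
  row 4: 1  1  1  2  3  3  3  4
  row 5: 1  1  2  3  4  4  4  5
  row 6: 1  2  3  4  5  5  5  6
  row 7: 1  2  3  4  5  5  6  7
  row 8: 1  2  3  4  5  6  7  8

giving w = (4, 5, 8, 1, 3, 2, 7, 6) via Δ²R.

ℓ(w)=13; the 4 essential cells (i,j,r):

[(3, 3, 0), (3, 7, 2), (5, 2, 1), (7, 6, 5)]


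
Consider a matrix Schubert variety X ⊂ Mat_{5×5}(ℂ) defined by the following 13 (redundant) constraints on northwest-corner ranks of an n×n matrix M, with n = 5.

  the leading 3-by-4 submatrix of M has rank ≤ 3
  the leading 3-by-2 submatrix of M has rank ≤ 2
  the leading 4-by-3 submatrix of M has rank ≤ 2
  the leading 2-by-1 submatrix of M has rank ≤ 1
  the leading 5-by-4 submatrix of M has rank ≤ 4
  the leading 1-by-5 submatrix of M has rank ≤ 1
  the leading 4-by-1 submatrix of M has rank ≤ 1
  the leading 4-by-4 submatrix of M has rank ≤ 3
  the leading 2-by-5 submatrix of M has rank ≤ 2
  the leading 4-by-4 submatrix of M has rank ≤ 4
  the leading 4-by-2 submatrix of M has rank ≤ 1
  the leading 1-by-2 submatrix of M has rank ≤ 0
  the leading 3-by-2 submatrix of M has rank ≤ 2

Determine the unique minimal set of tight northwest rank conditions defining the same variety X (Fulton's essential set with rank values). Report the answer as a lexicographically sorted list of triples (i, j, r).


Propagating the 13 rank bounds to every northwest block:

  0 0 1 1 1
  1 1 2 2 2
  1 1 2 3 3
  1 1 2 3 4
  1 2 3 4 5

hence w(1..5) = (3, 1, 4, 5, 2).

|D(w)|=4, |Ess(w)|=2:

[(1, 2, 0), (4, 2, 1)]


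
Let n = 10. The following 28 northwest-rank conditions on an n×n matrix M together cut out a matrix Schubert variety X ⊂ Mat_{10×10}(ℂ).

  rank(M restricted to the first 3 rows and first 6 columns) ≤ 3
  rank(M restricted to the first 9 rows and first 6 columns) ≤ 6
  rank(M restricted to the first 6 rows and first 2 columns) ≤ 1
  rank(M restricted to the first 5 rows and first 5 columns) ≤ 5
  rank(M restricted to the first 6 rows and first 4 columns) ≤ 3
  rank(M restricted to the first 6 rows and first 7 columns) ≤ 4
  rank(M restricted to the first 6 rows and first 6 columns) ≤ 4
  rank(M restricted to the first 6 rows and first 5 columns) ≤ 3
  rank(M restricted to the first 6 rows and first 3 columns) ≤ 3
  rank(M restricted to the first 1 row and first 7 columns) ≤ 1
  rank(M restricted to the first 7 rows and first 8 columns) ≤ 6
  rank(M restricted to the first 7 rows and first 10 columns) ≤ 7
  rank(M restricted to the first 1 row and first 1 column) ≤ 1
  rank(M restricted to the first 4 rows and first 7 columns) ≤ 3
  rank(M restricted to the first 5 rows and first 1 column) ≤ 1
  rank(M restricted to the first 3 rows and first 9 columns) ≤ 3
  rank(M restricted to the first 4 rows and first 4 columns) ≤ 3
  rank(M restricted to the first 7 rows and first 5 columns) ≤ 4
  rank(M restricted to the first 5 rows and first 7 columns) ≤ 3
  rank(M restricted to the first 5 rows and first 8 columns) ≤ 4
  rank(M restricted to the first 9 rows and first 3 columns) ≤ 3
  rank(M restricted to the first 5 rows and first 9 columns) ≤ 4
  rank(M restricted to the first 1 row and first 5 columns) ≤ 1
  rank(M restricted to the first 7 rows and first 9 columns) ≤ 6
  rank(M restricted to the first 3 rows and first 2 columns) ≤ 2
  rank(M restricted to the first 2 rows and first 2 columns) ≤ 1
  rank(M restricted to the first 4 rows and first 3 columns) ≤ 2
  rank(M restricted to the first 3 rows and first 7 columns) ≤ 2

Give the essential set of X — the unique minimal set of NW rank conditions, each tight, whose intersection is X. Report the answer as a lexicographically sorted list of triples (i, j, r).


Computing R[i][j] = min implied NW-rank bound (n=10, 28 conditions):

  i=1: 1 | 1 | 1 | 1 | 1 | 1 | 1 | 1 | 1 | 1
  i=2: 1 | 1 | 2 | 2 | 2 | 2 | 2 | 2 | 2 | 2
  i=3: 1 | 1 | 2 | 2 | 2 | 2 | 2 | 3 | 3 | 3
  i=4: 1 | 1 | 2 | 3 | 3 | 3 | 3 | 4 | 4 | 4
  i=5: 1 | 1 | 2 | 3 | 3 | 3 | 3 | 4 | 4 | 5
  i=6: 1 | 1 | 2 | 3 | 3 | 4 | 4 | 5 | 5 | 6
  i=7: 1 | 2 | 3 | 4 | 4 | 5 | 5 | 6 | 6 | 7
  i=8: 1 | 2 | 3 | 4 | 5 | 6 | 6 | 7 | 7 | 8
  i=9: 1 | 2 | 3 | 4 | 5 | 6 | 7 | 8 | 8 | 9
  i=10: 1 | 2 | 3 | 4 | 5 | 6 | 7 | 8 | 9 | 10

hence w(1..10) = (1, 3, 8, 4, 10, 6, 2, 5, 7, 9).

Fulton essential set (5 of the 14 Rothe cells):

[(3, 7, 2), (5, 7, 3), (5, 9, 4), (6, 2, 1), (6, 5, 3)]


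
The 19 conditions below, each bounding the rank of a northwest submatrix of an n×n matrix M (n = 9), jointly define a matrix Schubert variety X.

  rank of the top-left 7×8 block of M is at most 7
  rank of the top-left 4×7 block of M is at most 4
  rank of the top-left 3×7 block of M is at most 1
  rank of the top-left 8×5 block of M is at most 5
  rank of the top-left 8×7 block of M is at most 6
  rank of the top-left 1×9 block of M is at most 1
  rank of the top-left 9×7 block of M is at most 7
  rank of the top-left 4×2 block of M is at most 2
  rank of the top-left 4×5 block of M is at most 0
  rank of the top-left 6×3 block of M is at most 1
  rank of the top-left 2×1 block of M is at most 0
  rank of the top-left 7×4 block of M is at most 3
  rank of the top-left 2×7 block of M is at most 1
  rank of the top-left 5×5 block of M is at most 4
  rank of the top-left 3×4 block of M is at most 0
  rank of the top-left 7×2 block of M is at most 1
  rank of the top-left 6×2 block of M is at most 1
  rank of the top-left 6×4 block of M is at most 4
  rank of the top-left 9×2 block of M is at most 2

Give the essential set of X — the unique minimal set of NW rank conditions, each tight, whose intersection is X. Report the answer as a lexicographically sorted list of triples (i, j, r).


Recovering R(i,j) via the rank-extension bound from the 19 conditions:

  i=1: 0, 0, 0, 0, 0, 1, 1, 1, 1
  i=2: 0, 0, 0, 0, 0, 1, 1, 2, 2
  i=3: 0, 0, 0, 0, 0, 1, 1, 2, 3
  i=4: 0, 0, 0, 0, 0, 1, 2, 3, 4
  i=5: 1, 1, 1, 1, 1, 2, 3, 4, 5
  i=6: 1, 1, 1, 2, 2, 3, 4, 5, 6
  i=7: 1, 1, 2, 3, 3, 4, 5, 6, 7
  i=8: 1, 2, 3, 4, 4, 5, 6, 7, 8
  i=9: 1, 2, 3, 4, 5, 6, 7, 8, 9

giving w = (6, 8, 9, 7, 1, 4, 3, 2, 5) via Δ²R.

Fulton essential set (4 of the 25 Rothe cells):

[(3, 7, 1), (4, 5, 0), (6, 3, 1), (7, 2, 1)]


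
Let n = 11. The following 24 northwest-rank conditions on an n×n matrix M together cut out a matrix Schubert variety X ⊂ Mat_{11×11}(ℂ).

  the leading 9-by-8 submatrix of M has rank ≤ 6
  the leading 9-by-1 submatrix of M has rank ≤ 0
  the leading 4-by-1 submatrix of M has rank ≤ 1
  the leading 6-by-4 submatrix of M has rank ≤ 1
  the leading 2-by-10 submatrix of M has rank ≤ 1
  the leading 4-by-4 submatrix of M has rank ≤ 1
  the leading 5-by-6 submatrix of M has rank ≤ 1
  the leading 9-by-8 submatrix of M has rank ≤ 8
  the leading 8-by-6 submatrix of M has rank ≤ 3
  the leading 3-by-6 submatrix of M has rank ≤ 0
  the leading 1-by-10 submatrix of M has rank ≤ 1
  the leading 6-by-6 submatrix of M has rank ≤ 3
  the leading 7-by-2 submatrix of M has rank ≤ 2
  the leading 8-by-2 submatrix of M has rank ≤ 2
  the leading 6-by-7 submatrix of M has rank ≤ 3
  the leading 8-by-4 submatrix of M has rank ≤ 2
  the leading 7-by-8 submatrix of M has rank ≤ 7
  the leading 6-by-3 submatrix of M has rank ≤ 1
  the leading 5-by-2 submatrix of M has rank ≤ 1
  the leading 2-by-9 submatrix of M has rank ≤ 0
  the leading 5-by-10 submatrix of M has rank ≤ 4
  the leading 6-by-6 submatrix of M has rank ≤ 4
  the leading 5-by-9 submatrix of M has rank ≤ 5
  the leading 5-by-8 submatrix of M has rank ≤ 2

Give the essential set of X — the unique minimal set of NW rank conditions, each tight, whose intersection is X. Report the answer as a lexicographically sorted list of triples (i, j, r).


Recovering R(i,j) via the rank-extension bound from the 24 conditions:

  R[1]: 0 0 0 0 0 0 0 0 0 1 1
  R[2]: 0 0 0 0 0 0 0 0 0 1 2
  R[3]: 0 0 0 0 0 0 1 1 1 2 3
  R[4]: 0 1 1 1 1 1 2 2 2 3 4
  R[5]: 0 1 1 1 1 1 2 2 3 4 5
  R[6]: 0 1 1 1 2 2 3 3 4 5 6
  R[7]: 0 1 2 2 3 3 4 4 5 6 7
  R[8]: 0 1 2 2 3 3 4 5 6 7 8
  R[9]: 0 1 2 3 4 4 5 6 7 8 9
  R[10]: 1 2 3 4 5 5 6 7 8 9 10
  R[11]: 1 2 3 4 5 6 7 8 9 10 11

reading off 1-entries of Δ²R: w = (10, 11, 7, 2, 9, 5, 3, 8, 4, 1, 6).

D(w) has 39 cells with 8 SE-corners; essential set:

[(2, 9, 0), (3, 6, 0), (5, 6, 1), (5, 8, 2), (6, 4, 1), (8, 4, 2), (8, 6, 3), (9, 1, 0)]


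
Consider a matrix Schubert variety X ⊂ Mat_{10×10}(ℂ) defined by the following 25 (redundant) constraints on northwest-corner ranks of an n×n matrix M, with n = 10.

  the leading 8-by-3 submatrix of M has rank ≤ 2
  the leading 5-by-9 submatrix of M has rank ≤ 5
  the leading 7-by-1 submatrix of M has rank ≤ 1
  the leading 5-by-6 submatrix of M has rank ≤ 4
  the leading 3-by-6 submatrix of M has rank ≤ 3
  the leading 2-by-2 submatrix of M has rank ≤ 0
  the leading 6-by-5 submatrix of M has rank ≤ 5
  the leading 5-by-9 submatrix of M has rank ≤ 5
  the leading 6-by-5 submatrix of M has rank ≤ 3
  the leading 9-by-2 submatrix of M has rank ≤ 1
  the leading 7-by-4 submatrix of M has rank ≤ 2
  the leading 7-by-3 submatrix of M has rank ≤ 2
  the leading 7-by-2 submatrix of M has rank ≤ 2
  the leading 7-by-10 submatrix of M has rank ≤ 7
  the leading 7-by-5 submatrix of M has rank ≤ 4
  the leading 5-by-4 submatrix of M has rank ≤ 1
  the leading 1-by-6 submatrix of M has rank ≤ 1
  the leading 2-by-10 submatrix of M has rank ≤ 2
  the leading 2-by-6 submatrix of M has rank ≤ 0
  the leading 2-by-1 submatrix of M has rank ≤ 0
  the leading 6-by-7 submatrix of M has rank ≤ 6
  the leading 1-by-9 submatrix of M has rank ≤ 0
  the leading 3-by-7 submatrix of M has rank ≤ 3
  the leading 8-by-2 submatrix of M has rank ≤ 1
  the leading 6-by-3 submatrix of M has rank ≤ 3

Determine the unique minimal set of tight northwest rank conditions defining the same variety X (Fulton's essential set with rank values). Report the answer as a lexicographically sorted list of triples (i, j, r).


Reconstructing r_w from the 25 given conditions:

  row 1: 0 | 0 | 0 | 0 | 0 | 0 | 0 | 0 | 0 | 1
  row 2: 0 | 0 | 0 | 0 | 0 | 0 | 1 | 1 | 1 | 2
  row 3: 1 | 1 | 1 | 1 | 1 | 1 | 2 | 2 | 2 | 3
  row 4: 1 | 1 | 1 | 1 | 2 | 2 | 3 | 3 | 3 | 4
  row 5: 1 | 1 | 1 | 1 | 2 | 3 | 4 | 4 | 4 | 5
  row 6: 1 | 1 | 2 | 2 | 3 | 4 | 5 | 5 | 5 | 6
  row 7: 1 | 1 | 2 | 2 | 3 | 4 | 5 | 6 | 6 | 7
  row 8: 1 | 1 | 2 | 3 | 4 | 5 | 6 | 7 | 7 | 8
  row 9: 1 | 1 | 2 | 3 | 4 | 5 | 6 | 7 | 8 | 9
  row 10: 1 | 2 | 3 | 4 | 5 | 6 | 7 | 8 | 9 | 10

reading off 1-entries of Δ²R: w = (10, 7, 1, 5, 6, 3, 8, 4, 9, 2).

D(w) has 26 cells with 5 SE-corners; essential set:

[(1, 9, 0), (2, 6, 0), (5, 4, 1), (7, 4, 2), (9, 2, 1)]


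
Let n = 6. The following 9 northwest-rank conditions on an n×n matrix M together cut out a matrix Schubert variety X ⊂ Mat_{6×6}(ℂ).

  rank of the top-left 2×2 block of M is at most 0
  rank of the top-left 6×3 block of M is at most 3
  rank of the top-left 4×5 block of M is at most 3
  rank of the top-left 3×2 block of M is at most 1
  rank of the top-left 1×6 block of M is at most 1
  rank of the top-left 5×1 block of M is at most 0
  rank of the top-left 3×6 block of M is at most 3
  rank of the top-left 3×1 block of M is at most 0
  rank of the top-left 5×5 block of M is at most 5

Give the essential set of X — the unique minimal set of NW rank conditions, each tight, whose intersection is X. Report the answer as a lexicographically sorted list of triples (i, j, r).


The tightest implied rank at each (i,j), from the 9 conditions:

  row 1: 0 0 1 1 1 1
  row 2: 0 0 1 2 2 2
  row 3: 0 1 2 3 3 3
  row 4: 0 1 2 3 3 4
  row 5: 0 1 2 3 4 5
  row 6: 1 2 3 4 5 6

the unique w with this rank table is (3, 4, 2, 6, 5, 1).

Rothe diagram D(w) (8 cells), 3 SE-corners (essential conditions):

[(2, 2, 0), (4, 5, 3), (5, 1, 0)]


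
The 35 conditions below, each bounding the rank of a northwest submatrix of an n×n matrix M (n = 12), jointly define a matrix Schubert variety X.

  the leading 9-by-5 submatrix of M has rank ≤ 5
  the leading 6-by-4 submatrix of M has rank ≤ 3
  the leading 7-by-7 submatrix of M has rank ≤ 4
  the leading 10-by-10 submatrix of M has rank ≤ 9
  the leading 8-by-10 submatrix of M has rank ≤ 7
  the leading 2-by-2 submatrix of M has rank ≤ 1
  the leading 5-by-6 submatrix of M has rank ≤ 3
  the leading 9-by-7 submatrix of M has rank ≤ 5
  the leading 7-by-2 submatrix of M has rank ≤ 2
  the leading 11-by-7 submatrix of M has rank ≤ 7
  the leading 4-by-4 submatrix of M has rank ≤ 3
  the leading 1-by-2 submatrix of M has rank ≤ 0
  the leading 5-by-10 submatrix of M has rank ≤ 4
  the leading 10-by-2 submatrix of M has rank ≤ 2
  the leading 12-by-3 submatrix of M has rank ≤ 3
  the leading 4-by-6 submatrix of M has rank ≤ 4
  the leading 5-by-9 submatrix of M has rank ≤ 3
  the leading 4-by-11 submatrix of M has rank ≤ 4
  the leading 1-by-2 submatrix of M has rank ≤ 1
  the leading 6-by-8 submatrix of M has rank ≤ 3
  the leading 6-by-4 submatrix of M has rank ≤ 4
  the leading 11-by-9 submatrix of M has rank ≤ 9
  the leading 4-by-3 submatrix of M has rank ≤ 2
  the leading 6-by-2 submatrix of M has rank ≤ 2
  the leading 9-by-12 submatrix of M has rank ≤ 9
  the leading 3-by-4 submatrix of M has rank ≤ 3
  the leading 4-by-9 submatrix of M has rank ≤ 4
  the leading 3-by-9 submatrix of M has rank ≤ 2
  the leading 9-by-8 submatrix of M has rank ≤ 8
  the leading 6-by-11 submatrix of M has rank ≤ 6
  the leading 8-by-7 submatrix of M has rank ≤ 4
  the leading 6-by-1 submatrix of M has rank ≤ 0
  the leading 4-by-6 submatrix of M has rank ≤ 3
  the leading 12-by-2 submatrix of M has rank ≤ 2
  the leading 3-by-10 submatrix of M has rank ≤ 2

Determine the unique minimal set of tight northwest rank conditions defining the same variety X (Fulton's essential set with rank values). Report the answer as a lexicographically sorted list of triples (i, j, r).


Rank table r_w(12×12) implied by the 35 constraints:

  row 1: 0, 0, 1, 1, 1, 1, 1, 1, 1, 1, 1, 1
  row 2: 0, 1, 2, 2, 2, 2, 2, 2, 2, 2, 2, 2
  row 3: 0, 1, 2, 2, 2, 2, 2, 2, 2, 2, 3, 3
  row 4: 0, 1, 2, 3, 3, 3, 3, 3, 3, 3, 4, 4
  row 5: 0, 1, 2, 3, 3, 3, 3, 3, 3, 4, 5, 5
  row 6: 0, 1, 2, 3, 3, 3, 3, 3, 4, 5, 6, 6
  row 7: 1, 2, 3, 4, 4, 4, 4, 4, 5, 6, 7, 7
  row 8: 1, 2, 3, 4, 4, 4, 4, 5, 6, 7, 8, 8
  row 9: 1, 2, 3, 4, 5, 5, 5, 6, 7, 8, 9, 9
  row 10: 1, 2, 3, 4, 5, 6, 6, 7, 8, 9, 10, 10
  row 11: 1, 2, 3, 4, 5, 6, 7, 8, 9, 10, 11, 11
  row 12: 1, 2, 3, 4, 5, 6, 7, 8, 9, 10, 11, 12

giving w = (3, 2, 11, 4, 10, 9, 1, 8, 5, 6, 7, 12) via Δ²R.

Rothe diagram D(w) (26 cells), 6 SE-corners (essential conditions):

[(1, 2, 0), (3, 10, 2), (5, 9, 3), (6, 1, 0), (6, 8, 3), (8, 7, 4)]


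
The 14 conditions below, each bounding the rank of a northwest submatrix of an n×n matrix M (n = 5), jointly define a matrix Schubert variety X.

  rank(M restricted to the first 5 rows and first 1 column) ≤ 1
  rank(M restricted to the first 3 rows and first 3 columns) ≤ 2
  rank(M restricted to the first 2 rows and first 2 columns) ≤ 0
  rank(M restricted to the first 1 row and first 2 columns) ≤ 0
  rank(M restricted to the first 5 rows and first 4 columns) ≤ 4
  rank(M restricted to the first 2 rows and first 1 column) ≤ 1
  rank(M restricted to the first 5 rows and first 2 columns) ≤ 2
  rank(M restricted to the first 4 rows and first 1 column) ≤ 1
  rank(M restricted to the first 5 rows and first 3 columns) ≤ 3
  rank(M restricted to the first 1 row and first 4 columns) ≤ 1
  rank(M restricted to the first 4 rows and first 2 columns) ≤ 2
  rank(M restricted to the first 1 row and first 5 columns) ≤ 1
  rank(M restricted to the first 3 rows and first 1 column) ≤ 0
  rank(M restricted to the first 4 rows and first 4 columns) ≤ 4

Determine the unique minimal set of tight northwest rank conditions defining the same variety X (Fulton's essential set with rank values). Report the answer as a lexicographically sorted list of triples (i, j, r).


Propagating the 14 rank bounds to every northwest block:

  i=1: 0 | 0 | 1 | 1 | 1
  i=2: 0 | 0 | 1 | 2 | 2
  i=3: 0 | 1 | 2 | 3 | 3
  i=4: 1 | 2 | 3 | 4 | 4
  i=5: 1 | 2 | 3 | 4 | 5

the unique w with this rank table is (3, 4, 2, 1, 5).

Rothe diagram D(w) (5 cells), 2 SE-corners (essential conditions):

[(2, 2, 0), (3, 1, 0)]


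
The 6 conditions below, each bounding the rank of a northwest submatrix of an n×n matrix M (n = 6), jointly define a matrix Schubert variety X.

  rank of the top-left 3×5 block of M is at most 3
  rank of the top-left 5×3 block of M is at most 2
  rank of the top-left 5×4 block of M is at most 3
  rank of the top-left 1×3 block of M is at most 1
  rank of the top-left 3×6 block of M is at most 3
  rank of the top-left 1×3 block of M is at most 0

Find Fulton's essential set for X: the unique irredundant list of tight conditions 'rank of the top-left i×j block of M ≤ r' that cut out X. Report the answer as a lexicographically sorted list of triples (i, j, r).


Computing R[i][j] = min implied NW-rank bound (n=6, 6 conditions):

  row 1: 0 | 0 | 0 | 1 | 1 | 1
  row 2: 1 | 1 | 1 | 2 | 2 | 2
  row 3: 1 | 2 | 2 | 3 | 3 | 3
  row 4: 1 | 2 | 2 | 3 | 4 | 4
  row 5: 1 | 2 | 2 | 3 | 4 | 5
  row 6: 1 | 2 | 3 | 4 | 5 | 6

so w = (4, 1, 2, 5, 6, 3).

|D(w)|=5, |Ess(w)|=2:

[(1, 3, 0), (5, 3, 2)]


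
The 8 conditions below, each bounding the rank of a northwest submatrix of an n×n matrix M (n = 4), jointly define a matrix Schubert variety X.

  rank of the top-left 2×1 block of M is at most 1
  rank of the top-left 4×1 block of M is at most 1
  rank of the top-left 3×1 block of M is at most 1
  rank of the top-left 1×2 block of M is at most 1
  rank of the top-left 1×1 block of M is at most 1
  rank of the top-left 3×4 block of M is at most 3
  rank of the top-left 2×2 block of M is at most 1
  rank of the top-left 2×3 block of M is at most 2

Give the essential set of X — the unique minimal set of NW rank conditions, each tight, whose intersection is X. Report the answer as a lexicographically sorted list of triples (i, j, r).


Rank table r_w(4×4) implied by the 8 constraints:

  1, 1, 1, 1
  1, 1, 2, 2
  1, 2, 3, 3
  1, 2, 3, 4

hence w(1..4) = (1, 3, 2, 4).

ℓ(w)=1; the 1 essential cell (i,j,r):

[(2, 2, 1)]


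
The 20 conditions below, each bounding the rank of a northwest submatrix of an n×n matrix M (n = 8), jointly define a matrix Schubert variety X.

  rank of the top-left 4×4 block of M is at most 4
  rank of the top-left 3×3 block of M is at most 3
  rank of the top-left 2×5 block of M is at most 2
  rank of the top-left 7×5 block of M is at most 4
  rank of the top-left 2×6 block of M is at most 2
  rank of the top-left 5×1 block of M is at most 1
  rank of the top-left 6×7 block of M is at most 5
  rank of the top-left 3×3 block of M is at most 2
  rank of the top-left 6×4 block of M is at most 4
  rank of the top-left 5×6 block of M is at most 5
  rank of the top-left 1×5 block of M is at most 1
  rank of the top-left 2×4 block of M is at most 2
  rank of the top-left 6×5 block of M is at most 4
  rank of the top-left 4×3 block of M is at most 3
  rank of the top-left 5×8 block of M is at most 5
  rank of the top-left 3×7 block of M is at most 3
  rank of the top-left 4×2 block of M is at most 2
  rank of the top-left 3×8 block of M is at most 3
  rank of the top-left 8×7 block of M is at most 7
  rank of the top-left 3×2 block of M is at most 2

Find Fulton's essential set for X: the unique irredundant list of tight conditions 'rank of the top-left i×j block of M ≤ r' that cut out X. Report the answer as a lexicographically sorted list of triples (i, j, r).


Propagating the 20 rank bounds to every northwest block:

  1 1 1 1 1 1 1 1
  1 2 2 2 2 2 2 2
  1 2 2 3 3 3 3 3
  1 2 3 4 4 4 4 4
  1 2 3 4 4 5 5 5
  1 2 3 4 4 5 5 6
  1 2 3 4 4 5 6 7
  1 2 3 4 5 6 7 8

so w = (1, 2, 4, 3, 6, 8, 7, 5).

3 SE-corners of the 5-cell Rothe diagram give Ess(w):

[(3, 3, 2), (6, 7, 5), (7, 5, 4)]


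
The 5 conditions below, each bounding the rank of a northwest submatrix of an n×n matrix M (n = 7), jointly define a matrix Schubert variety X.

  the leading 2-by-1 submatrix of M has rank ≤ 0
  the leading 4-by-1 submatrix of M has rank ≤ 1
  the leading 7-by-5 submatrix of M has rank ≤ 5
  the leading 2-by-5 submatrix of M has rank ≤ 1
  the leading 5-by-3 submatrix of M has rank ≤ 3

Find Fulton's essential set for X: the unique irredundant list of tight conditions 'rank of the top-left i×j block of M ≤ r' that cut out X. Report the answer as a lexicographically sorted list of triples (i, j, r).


Computing R[i][j] = min implied NW-rank bound (n=7, 5 conditions):

  0, 1, 1, 1, 1, 1, 1
  0, 1, 1, 1, 1, 2, 2
  1, 2, 2, 2, 2, 3, 3
  1, 2, 3, 3, 3, 4, 4
  1, 2, 3, 4, 4, 5, 5
  1, 2, 3, 4, 5, 6, 6
  1, 2, 3, 4, 5, 6, 7

so w = (2, 6, 1, 3, 4, 5, 7).

D(w) has 5 cells with 2 SE-corners; essential set:

[(2, 1, 0), (2, 5, 1)]


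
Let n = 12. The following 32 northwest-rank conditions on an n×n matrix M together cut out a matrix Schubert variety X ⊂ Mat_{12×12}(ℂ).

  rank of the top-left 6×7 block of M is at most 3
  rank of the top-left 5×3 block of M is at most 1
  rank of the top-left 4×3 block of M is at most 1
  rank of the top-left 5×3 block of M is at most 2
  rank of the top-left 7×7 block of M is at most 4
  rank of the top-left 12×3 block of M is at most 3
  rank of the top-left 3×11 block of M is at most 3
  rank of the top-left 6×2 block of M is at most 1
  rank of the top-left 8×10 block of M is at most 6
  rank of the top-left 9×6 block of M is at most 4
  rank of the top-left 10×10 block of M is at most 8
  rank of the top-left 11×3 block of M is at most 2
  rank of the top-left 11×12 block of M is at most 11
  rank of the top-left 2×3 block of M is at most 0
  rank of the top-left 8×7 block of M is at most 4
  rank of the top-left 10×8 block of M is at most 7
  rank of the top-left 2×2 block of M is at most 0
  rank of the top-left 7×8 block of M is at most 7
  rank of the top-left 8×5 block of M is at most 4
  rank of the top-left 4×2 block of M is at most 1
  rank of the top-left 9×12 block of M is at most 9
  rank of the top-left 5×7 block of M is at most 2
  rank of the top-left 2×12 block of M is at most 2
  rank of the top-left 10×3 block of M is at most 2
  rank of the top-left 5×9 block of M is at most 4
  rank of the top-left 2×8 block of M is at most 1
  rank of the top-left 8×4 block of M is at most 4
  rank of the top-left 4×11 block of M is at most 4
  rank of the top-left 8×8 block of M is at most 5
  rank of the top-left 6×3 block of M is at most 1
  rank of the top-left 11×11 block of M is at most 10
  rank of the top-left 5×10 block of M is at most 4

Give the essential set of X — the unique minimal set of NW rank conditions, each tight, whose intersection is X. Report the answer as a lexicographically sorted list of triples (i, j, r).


Computing R[i][j] = min implied NW-rank bound (n=12, 32 conditions):

  R[1]: 0, 0, 0, 1, 1, 1, 1, 1, 1, 1, 1, 1
  R[2]: 0, 0, 0, 1, 1, 1, 1, 1, 2, 2, 2, 2
  R[3]: 1, 1, 1, 2, 2, 2, 2, 2, 3, 3, 3, 3
  R[4]: 1, 1, 1, 2, 2, 2, 2, 3, 4, 4, 4, 4
  R[5]: 1, 1, 1, 2, 2, 2, 2, 3, 4, 4, 5, 5
  R[6]: 1, 1, 1, 2, 3, 3, 3, 4, 5, 5, 6, 6
  R[7]: 1, 2, 2, 3, 4, 4, 4, 5, 6, 6, 7, 7
  R[8]: 1, 2, 2, 3, 4, 4, 4, 5, 6, 6, 7, 8
  R[9]: 1, 2, 2, 3, 4, 4, 5, 6, 7, 7, 8, 9
  R[10]: 1, 2, 2, 3, 4, 5, 6, 7, 8, 8, 9, 10
  R[11]: 1, 2, 2, 3, 4, 5, 6, 7, 8, 9, 10, 11
  R[12]: 1, 2, 3, 4, 5, 6, 7, 8, 9, 10, 11, 12

the unique w with this rank table is (4, 9, 1, 8, 11, 5, 2, 12, 7, 6, 10, 3).

Rothe diagram D(w) (31 cells), 9 SE-corners (essential conditions):

[(2, 3, 0), (2, 8, 1), (5, 7, 2), (5, 10, 4), (6, 3, 1), (8, 7, 4), (8, 10, 6), (9, 6, 4), (11, 3, 2)]


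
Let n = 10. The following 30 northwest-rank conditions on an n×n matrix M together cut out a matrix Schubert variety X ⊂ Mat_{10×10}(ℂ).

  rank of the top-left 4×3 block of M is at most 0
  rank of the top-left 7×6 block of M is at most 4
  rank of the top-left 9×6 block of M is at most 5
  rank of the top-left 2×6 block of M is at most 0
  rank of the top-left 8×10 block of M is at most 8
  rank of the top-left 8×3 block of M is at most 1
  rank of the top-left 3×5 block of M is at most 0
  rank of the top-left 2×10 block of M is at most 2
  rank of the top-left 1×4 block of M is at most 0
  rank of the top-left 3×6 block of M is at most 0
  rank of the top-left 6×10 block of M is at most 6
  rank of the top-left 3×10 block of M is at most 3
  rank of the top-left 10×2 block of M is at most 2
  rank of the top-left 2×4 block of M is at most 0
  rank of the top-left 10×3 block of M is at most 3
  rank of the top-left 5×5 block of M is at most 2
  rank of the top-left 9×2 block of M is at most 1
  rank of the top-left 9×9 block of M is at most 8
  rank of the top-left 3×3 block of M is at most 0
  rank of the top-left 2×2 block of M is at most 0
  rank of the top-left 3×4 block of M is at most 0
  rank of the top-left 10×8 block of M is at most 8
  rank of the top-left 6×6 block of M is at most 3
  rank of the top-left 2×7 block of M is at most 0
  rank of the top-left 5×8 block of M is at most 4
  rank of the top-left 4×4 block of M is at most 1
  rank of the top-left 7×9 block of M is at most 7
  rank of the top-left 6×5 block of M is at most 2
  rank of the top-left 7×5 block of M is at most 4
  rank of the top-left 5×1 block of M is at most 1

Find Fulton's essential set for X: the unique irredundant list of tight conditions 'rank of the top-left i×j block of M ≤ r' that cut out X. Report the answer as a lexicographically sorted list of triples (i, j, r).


Rank table r_w(10×10) implied by the 30 constraints:

  R[1]: 0 0 0 0 0 0 0 1 1 1
  R[2]: 0 0 0 0 0 0 0 1 2 2
  R[3]: 0 0 0 0 0 0 1 2 3 3
  R[4]: 0 0 0 1 1 1 2 3 4 4
  R[5]: 1 1 1 2 2 2 3 4 5 5
  R[6]: 1 1 1 2 2 3 4 5 6 6
  R[7]: 1 1 1 2 3 4 5 6 7 7
  R[8]: 1 1 1 2 3 4 5 6 7 8
  R[9]: 1 1 2 3 4 5 6 7 8 9
  R[10]: 1 2 3 4 5 6 7 8 9 10

reading off 1-entries of Δ²R: w = (8, 9, 7, 4, 1, 6, 5, 10, 3, 2).

D(w) has 31 cells with 6 SE-corners; essential set:

[(2, 7, 0), (3, 6, 0), (4, 3, 0), (6, 5, 2), (8, 3, 1), (9, 2, 1)]
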